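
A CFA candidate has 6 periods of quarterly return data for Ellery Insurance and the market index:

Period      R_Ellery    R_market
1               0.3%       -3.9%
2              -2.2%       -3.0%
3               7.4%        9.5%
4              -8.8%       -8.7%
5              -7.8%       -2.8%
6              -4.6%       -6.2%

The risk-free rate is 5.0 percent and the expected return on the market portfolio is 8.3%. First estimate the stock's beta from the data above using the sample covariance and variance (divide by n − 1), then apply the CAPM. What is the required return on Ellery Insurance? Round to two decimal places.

7.71%

Mean R_i = (0.3 − 2.2 + 7.4 − 8.8 − 7.8 − 4.6) / 6 = -2.6167%
Mean R_m = (-3.9 − 3.0 + 9.5 − 8.7 − 2.8 − 6.2) / 6 = -2.5167%
Σ(R_i − R̄_i)(R_m − R̄_m) = 163.1383  ⇒  Cov = 163.1383 / 5 = 32.6277
Σ(R_m − R̄_m)² = 198.4283  ⇒  Var(R_m) = 198.4283 / 5 = 39.6857
β = Cov / Var(R_m) = 32.6277 / 39.6857 = 0.8222
MRP = 8.3% − 5.0% = 3.30%
E(R) = R_f + β × MRP = 5.0% + 0.8222 × 3.3% = 7.71%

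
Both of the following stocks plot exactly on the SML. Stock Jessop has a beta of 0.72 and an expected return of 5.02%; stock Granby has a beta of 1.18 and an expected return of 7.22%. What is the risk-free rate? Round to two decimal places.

1.58%

Both satisfy E(R) = R_f + β·MRP, so the slope of the SML is
MRP = (7.22% − 5.02%) / (1.18 − 0.72) = 2.20% / 0.46 = 4.7826%
R_f = E(R_Jessop) − β_Jessop·MRP = 5.02% − 0.72 × 4.7826% = 1.5765%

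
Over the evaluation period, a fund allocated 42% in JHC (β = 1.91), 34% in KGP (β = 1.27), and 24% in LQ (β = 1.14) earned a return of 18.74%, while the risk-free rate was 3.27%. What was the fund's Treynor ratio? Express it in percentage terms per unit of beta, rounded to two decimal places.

β_P = 0.42×1.91 + 0.34×1.27 + 0.24×1.14 = 1.5076
Treynor = (R_P − R_f) / β_P = (18.74% − 3.27%) / 1.5076 = 15.47% / 1.5076 = 10.26%

10.26%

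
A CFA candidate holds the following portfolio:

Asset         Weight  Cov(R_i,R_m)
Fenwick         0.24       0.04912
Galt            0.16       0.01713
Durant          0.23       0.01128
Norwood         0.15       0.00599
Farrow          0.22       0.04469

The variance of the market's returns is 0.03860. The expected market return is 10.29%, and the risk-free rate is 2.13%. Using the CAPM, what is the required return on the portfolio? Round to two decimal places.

8.02%

β_Fenwick = 0.04912 / 0.03860 = 1.2725
β_Galt = 0.01713 / 0.03860 = 0.4438
β_Durant = 0.01128 / 0.03860 = 0.2922
β_Norwood = 0.00599 / 0.03860 = 0.1552
β_Farrow = 0.04469 / 0.03860 = 1.1578
β_P = Σ w_i β_i = 0.24×1.2725 + 0.16×0.4438 + 0.23×0.2922 + 0.15×0.1552 + 0.22×1.1578 = 0.7216
MRP = 10.29% − 2.13% = 8.16%
E(R_P) = R_f + β_P × MRP = 2.13% + 0.7216 × 8.16% = 8.02%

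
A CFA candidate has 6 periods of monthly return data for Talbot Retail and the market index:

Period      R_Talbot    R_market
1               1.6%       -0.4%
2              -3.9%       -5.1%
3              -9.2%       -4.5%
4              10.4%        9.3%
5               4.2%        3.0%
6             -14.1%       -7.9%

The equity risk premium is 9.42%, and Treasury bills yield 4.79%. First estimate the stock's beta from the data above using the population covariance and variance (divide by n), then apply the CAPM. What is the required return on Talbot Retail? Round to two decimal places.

Mean R_i = (1.6 − 3.9 − 9.2 + 10.4 + 4.2 − 14.1) / 6 = -1.8333%
Mean R_m = (-0.4 − 5.1 − 4.5 + 9.3 + 3.0 − 7.9) / 6 = -0.9333%
Σ(R_i − R̄_i)(R_m − R̄_m) = 271.0933  ⇒  Cov = 271.0933 / 6 = 45.1822
Σ(R_m − R̄_m)² = 199.0933  ⇒  Var(R_m) = 199.0933 / 6 = 33.1822
β = Cov / Var(R_m) = 45.1822 / 33.1822 = 1.3616
E(R) = R_f + β × MRP = 4.79% + 1.3616 × 9.42% = 17.62%

17.62%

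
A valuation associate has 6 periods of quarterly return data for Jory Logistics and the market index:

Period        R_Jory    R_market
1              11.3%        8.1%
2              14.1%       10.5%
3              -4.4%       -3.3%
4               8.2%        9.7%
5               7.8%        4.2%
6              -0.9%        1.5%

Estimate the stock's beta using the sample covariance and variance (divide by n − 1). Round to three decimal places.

Mean R_i = (11.3 + 14.1 − 4.4 + 8.2 + 7.8 − 0.9) / 6 = 6.0167%
Mean R_m = (8.1 + 10.5 − 3.3 + 9.7 + 4.2 + 1.5) / 6 = 5.1167%
Σ(R_i − R̄_i)(R_m − R̄_m) = 180.3383  ⇒  Cov = 180.3383 / 5 = 36.0677
Σ(R_m − R̄_m)² = 143.6483  ⇒  Var(R_m) = 143.6483 / 5 = 28.7297
β = Cov / Var(R_m) = 36.0677 / 28.7297 = 1.2554

1.255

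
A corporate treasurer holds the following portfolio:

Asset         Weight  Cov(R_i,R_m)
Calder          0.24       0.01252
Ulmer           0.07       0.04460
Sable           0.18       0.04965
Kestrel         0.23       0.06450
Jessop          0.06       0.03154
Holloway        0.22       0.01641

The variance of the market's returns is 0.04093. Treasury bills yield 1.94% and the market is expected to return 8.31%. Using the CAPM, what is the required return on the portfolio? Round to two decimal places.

7.45%

β_Calder = 0.01252 / 0.04093 = 0.3059
β_Ulmer = 0.04460 / 0.04093 = 1.0897
β_Sable = 0.04965 / 0.04093 = 1.2130
β_Kestrel = 0.06450 / 0.04093 = 1.5759
β_Jessop = 0.03154 / 0.04093 = 0.7706
β_Holloway = 0.01641 / 0.04093 = 0.4009
β_P = Σ w_i β_i = 0.24×0.3059 + 0.07×1.0897 + 0.18×1.2130 + 0.23×1.5759 + 0.06×0.7706 + 0.22×0.4009 = 0.8649
MRP = 8.31% − 1.94% = 6.37%
E(R_P) = R_f + β_P × MRP = 1.94% + 0.8649 × 6.37% = 7.45%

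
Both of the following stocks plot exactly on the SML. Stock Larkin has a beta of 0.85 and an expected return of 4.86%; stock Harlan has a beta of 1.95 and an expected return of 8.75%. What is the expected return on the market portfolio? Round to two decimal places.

5.39%

Both satisfy E(R) = R_f + β·MRP, so the slope of the SML is
MRP = (8.75% − 4.86%) / (1.95 − 0.85) = 3.89% / 1.10 = 3.5364%
R_f = E(R_Larkin) − β_Larkin·MRP = 4.86% − 0.85 × 3.5364% = 1.8541%
E(R_m) = R_f + MRP = 1.8541% + 3.5364% = 5.39%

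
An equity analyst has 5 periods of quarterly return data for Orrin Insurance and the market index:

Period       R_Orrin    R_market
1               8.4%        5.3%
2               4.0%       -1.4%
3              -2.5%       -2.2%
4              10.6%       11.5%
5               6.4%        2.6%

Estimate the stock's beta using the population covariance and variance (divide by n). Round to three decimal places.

0.790

Mean R_i = (8.4 + 4.0 − 2.5 + 10.6 + 6.4) / 5 = 5.3800%
Mean R_m = (5.3 − 1.4 − 2.2 + 11.5 + 2.6) / 5 = 3.1600%
Σ(R_i − R̄_i)(R_m − R̄_m) = 97.9560  ⇒  Cov = 97.9560 / 5 = 19.5912
Σ(R_m − R̄_m)² = 123.9720  ⇒  Var(R_m) = 123.9720 / 5 = 24.7944
β = Cov / Var(R_m) = 19.5912 / 24.7944 = 0.7901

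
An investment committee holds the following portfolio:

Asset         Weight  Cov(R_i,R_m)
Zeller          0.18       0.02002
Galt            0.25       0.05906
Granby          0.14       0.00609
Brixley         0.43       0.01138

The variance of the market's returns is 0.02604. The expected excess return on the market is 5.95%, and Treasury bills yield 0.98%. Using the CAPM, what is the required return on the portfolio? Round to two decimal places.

6.49%

β_Zeller = 0.02002 / 0.02604 = 0.7688
β_Galt = 0.05906 / 0.02604 = 2.2680
β_Granby = 0.00609 / 0.02604 = 0.2339
β_Brixley = 0.01138 / 0.02604 = 0.4370
β_P = Σ w_i β_i = 0.18×0.7688 + 0.25×2.2680 + 0.14×0.2339 + 0.43×0.4370 = 0.9260
E(R_P) = R_f + β_P × MRP = 0.98% + 0.9260 × 5.95% = 6.49%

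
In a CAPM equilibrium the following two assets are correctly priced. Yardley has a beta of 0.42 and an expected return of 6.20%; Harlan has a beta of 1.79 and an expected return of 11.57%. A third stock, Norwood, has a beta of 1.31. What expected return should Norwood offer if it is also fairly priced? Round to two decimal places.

MRP (SML slope) = (11.57% − 6.20%) / (1.79 − 0.42) = 5.37% / 1.37 = 3.9197%
R_f (intercept) = 6.20% − 0.42 × 3.9197% = 4.5537%
E(R_Norwood) = R_f + β × MRP = 4.5537% + 1.31 × 3.9197% = 9.69%

9.69%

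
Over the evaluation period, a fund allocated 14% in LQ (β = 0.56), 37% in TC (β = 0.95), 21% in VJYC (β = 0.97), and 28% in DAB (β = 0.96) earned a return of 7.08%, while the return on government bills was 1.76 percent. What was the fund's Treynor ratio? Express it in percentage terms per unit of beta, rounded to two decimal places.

5.90%

β_P = 0.14×0.56 + 0.37×0.95 + 0.21×0.97 + 0.28×0.96 = 0.9024
Treynor = (R_P − R_f) / β_P = (7.08% − 1.76%) / 0.9024 = 5.32% / 0.9024 = 5.90%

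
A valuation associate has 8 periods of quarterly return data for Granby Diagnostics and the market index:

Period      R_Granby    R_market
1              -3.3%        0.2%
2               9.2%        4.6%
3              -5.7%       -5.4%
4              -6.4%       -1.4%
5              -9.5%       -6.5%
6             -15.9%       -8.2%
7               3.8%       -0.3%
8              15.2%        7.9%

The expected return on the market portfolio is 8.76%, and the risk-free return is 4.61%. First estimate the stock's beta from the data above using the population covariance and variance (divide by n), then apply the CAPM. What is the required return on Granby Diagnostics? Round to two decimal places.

Mean R_i = (-3.3 + 9.2 − 5.7 − 6.4 − 9.5 − 15.9 + 3.8 + 15.2) / 8 = -1.5750%
Mean R_m = (0.2 + 4.6 − 5.4 − 1.4 − 6.5 − 8.2 − 0.3 + 7.9) / 8 = -1.1375%
Σ(R_i − R̄_i)(R_m − R̄_m) = 378.1375  ⇒  Cov = 378.1375 / 8 = 47.2672
Σ(R_m − R̄_m)² = 213.9588  ⇒  Var(R_m) = 213.9588 / 8 = 26.7449
β = Cov / Var(R_m) = 47.2672 / 26.7449 = 1.7673
MRP = 8.76% − 4.61% = 4.15%
E(R) = R_f + β × MRP = 4.61% + 1.7673 × 4.15% = 11.94%

11.94%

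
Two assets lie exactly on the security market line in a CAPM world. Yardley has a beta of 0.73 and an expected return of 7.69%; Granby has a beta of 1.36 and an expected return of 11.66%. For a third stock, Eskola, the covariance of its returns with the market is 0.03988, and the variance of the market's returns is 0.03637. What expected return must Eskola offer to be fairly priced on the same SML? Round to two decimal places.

10.00%

MRP = (11.66% − 7.69%) / (1.36 − 0.73) = 6.3016%
R_f = 7.69% − 0.73 × 6.3016% = 3.0898%
β_Eskola = Cov / Var(R_m) = 0.03988 / 0.03637 = 1.0965
E(R_Eskola) = R_f + β × MRP = 3.0898% + 1.0965 × 6.3016% = 10.00%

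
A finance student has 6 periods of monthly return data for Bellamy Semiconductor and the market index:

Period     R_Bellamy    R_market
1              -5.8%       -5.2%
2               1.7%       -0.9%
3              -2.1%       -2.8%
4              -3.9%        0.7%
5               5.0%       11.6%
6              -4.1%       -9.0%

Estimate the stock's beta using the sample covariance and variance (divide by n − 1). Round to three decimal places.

Mean R_i = (-5.8 + 1.7 − 2.1 − 3.9 + 5.0 − 4.1) / 6 = -1.5333%
Mean R_m = (-5.2 − 0.9 − 2.8 + 0.7 + 11.6 − 9.0) / 6 = -0.9333%
Σ(R_i − R̄_i)(R_m − R̄_m) = 118.0933  ⇒  Cov = 118.0933 / 5 = 23.6187
Σ(R_m − R̄_m)² = 246.5133  ⇒  Var(R_m) = 246.5133 / 5 = 49.3027
β = Cov / Var(R_m) = 23.6187 / 49.3027 = 0.4791

0.479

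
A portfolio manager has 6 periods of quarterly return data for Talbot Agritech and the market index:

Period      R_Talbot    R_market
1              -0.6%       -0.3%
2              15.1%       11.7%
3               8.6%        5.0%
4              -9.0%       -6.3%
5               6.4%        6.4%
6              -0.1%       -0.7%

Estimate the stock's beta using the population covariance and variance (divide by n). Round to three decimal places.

1.309

Mean R_i = (-0.6 + 15.1 + 8.6 − 9.0 + 6.4 − 0.1) / 6 = 3.4000%
Mean R_m = (-0.3 + 11.7 + 5.0 − 6.3 + 6.4 − 0.7) / 6 = 2.6333%
Σ(R_i − R̄_i)(R_m − R̄_m) = 263.8600  ⇒  Cov = 263.8600 / 6 = 43.9767
Σ(R_m − R̄_m)² = 201.5133  ⇒  Var(R_m) = 201.5133 / 6 = 33.5856
β = Cov / Var(R_m) = 43.9767 / 33.5856 = 1.3094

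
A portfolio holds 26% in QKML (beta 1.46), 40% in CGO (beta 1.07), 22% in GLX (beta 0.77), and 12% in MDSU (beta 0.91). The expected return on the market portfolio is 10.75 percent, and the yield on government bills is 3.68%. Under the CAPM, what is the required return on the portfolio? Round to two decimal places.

11.36%

β_P = Σ w_i β_i = 0.26×1.46 + 0.40×1.07 + 0.22×0.77 + 0.12×0.91 = 1.0862
MRP = 10.75% − 3.68% = 7.07%
E(R_P) = R_f + β_P × MRP = 3.68% + 1.0862 × 7.07% = 11.36%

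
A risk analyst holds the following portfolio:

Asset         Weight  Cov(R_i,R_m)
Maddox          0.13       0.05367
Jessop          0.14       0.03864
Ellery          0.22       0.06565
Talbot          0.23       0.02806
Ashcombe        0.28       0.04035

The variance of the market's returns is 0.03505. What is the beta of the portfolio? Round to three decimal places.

β_Maddox = 0.05367 / 0.03505 = 1.5312
β_Jessop = 0.03864 / 0.03505 = 1.1024
β_Ellery = 0.06565 / 0.03505 = 1.8730
β_Talbot = 0.02806 / 0.03505 = 0.8006
β_Ashcombe = 0.04035 / 0.03505 = 1.1512
β_P = Σ w_i β_i = 0.13×1.5312 + 0.14×1.1024 + 0.22×1.8730 + 0.23×0.8006 + 0.28×1.1512 = 1.2719

1.272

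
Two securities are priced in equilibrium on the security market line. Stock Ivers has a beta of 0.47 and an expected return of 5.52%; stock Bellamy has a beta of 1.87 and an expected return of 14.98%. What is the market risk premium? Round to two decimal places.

Both satisfy E(R) = R_f + β·MRP, so the slope of the SML is
MRP = (14.98% − 5.52%) / (1.87 − 0.47) = 9.46% / 1.40 = 6.7571%

6.76%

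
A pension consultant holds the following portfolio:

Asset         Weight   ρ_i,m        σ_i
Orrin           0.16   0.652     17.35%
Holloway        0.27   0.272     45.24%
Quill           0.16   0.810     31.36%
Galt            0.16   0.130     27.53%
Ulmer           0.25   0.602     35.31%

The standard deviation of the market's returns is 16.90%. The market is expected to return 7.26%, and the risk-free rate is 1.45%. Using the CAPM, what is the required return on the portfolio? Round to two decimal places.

β_Orrin = 0.652 × 17.35% / 16.90% = 0.6694
β_Holloway = 0.272 × 45.24% / 16.90% = 0.7281
β_Quill = 0.810 × 31.36% / 16.90% = 1.5031
β_Galt = 0.130 × 27.53% / 16.90% = 0.2118
β_Ulmer = 0.602 × 35.31% / 16.90% = 1.2578
β_P = Σ w_i β_i = 0.16×0.6694 + 0.27×0.7281 + 0.16×1.5031 + 0.16×0.2118 + 0.25×1.2578 = 0.8925
MRP = 7.26% − 1.45% = 5.81%
E(R_P) = R_f + β_P × MRP = 1.45% + 0.8925 × 5.81% = 6.64%

6.64%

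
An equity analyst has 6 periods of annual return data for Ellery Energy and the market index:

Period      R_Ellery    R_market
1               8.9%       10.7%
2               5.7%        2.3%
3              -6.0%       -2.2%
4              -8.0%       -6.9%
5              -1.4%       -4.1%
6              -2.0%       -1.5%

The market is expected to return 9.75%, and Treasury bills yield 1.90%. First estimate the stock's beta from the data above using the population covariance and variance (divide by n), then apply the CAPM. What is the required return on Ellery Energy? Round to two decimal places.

Mean R_i = (8.9 + 5.7 − 6.0 − 8.0 − 1.4 − 2.0) / 6 = -0.4667%
Mean R_m = (10.7 + 2.3 − 2.2 − 6.9 − 4.1 − 1.5) / 6 = -0.2833%
Σ(R_i − R̄_i)(R_m − R̄_m) = 184.6867  ⇒  Cov = 184.6867 / 6 = 30.7811
Σ(R_m − R̄_m)² = 190.8083  ⇒  Var(R_m) = 190.8083 / 6 = 31.8014
β = Cov / Var(R_m) = 30.7811 / 31.8014 = 0.9679
MRP = 9.75% − 1.90% = 7.85%
E(R) = R_f + β × MRP = 1.90% + 0.9679 × 7.85% = 9.50%

9.50%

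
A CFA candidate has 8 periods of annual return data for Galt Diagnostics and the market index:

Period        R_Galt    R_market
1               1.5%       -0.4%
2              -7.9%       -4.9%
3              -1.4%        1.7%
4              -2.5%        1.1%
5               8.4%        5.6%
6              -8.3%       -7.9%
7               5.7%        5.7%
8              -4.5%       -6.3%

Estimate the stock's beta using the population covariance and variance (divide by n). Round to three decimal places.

Mean R_i = (1.5 − 7.9 − 1.4 − 2.5 + 8.4 − 8.3 + 5.7 − 4.5) / 8 = -1.1250%
Mean R_m = (-0.4 − 4.9 + 1.7 + 1.1 + 5.6 − 7.9 + 5.7 − 6.3) / 8 = -0.6750%
Σ(R_i − R̄_i)(R_m − R̄_m) = 200.3550  ⇒  Cov = 200.3550 / 8 = 25.0444
Σ(R_m − R̄_m)² = 190.5750  ⇒  Var(R_m) = 190.5750 / 8 = 23.8219
β = Cov / Var(R_m) = 25.0444 / 23.8219 = 1.0513

1.051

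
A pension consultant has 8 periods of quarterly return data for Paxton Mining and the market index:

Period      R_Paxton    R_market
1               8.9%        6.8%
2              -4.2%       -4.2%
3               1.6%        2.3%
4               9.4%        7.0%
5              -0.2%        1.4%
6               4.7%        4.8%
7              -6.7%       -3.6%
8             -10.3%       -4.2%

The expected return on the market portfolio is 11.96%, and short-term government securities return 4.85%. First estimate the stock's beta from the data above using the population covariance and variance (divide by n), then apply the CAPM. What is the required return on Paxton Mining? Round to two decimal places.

15.18%

Mean R_i = (8.9 − 4.2 + 1.6 + 9.4 − 0.2 + 4.7 − 6.7 − 10.3) / 8 = 0.4000%
Mean R_m = (6.8 − 4.2 + 2.3 + 7.0 + 1.4 + 4.8 − 3.6 − 4.2) / 8 = 1.2875%
Σ(R_i − R̄_i)(R_m − R̄_m) = 233.1800  ⇒  Cov = 233.1800 / 8 = 29.1475
Σ(R_m − R̄_m)² = 160.5088  ⇒  Var(R_m) = 160.5088 / 8 = 20.0636
β = Cov / Var(R_m) = 29.1475 / 20.0636 = 1.4528
MRP = 11.96% − 4.85% = 7.11%
E(R) = R_f + β × MRP = 4.85% + 1.4528 × 7.11% = 15.18%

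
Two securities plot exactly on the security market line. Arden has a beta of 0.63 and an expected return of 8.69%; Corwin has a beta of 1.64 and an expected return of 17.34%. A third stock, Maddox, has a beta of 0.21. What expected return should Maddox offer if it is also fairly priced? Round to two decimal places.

5.09%

MRP (SML slope) = (17.34% − 8.69%) / (1.64 − 0.63) = 8.65% / 1.01 = 8.5644%
R_f (intercept) = 8.69% − 0.63 × 8.5644% = 3.2944%
E(R_Maddox) = R_f + β × MRP = 3.2944% + 0.21 × 8.5644% = 5.09%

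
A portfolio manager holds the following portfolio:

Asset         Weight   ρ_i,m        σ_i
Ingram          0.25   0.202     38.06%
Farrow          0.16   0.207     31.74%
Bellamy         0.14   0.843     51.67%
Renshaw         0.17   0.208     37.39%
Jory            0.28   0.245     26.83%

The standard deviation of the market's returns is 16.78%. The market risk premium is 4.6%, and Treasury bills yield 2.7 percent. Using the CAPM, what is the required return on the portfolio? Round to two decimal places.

β_Ingram = 0.202 × 38.06% / 16.78% = 0.4582
β_Farrow = 0.207 × 31.74% / 16.78% = 0.3915
β_Bellamy = 0.843 × 51.67% / 16.78% = 2.5958
β_Renshaw = 0.208 × 37.39% / 16.78% = 0.4635
β_Jory = 0.245 × 26.83% / 16.78% = 0.3917
β_P = Σ w_i β_i = 0.25×0.4582 + 0.16×0.3915 + 0.14×2.5958 + 0.17×0.4635 + 0.28×0.3917 = 0.7291
E(R_P) = R_f + β_P × MRP = 2.7% + 0.7291 × 4.6% = 6.05%

6.05%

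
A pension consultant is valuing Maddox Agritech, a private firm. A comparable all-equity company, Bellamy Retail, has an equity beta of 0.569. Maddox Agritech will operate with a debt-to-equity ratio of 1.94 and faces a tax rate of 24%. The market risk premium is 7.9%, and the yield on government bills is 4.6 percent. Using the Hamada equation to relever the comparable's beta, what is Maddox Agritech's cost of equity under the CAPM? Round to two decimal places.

15.72%

β_L = β_U × [1 + (1 − t)(D/E)] = 0.569 × [1 + (1 − 0.24) × 1.94]
    = 0.569 × [1 + 0.76 × 1.94] = 0.569 × 2.4744 = 1.4079
E(R) = R_f + β_L × MRP = 4.6% + 1.4079 × 7.9% = 15.72%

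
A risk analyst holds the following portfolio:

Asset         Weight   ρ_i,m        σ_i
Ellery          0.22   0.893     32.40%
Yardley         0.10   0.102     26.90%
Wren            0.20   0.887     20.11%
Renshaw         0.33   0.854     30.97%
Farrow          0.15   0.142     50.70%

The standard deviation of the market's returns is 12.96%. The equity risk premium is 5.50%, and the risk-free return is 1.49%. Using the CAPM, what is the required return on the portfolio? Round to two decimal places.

9.98%

β_Ellery = 0.893 × 32.40% / 12.96% = 2.2325
β_Yardley = 0.102 × 26.90% / 12.96% = 0.2117
β_Wren = 0.887 × 20.11% / 12.96% = 1.3764
β_Renshaw = 0.854 × 30.97% / 12.96% = 2.0408
β_Farrow = 0.142 × 50.70% / 12.96% = 0.5555
β_P = Σ w_i β_i = 0.22×2.2325 + 0.10×0.2117 + 0.20×1.3764 + 0.33×2.0408 + 0.15×0.5555 = 1.5444
E(R_P) = R_f + β_P × MRP = 1.49% + 1.5444 × 5.50% = 9.98%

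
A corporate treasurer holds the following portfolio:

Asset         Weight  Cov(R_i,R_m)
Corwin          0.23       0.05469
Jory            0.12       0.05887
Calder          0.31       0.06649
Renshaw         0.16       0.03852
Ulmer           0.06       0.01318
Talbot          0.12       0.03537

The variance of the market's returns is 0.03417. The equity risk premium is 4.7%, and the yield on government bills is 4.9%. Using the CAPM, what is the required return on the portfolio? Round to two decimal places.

β_Corwin = 0.05469 / 0.03417 = 1.6005
β_Jory = 0.05887 / 0.03417 = 1.7229
β_Calder = 0.06649 / 0.03417 = 1.9459
β_Renshaw = 0.03852 / 0.03417 = 1.1273
β_Ulmer = 0.01318 / 0.03417 = 0.3857
β_Talbot = 0.03537 / 0.03417 = 1.0351
β_P = Σ w_i β_i = 0.23×1.6005 + 0.12×1.7229 + 0.31×1.9459 + 0.16×1.1273 + 0.06×0.3857 + 0.12×1.0351 = 1.5058
E(R_P) = R_f + β_P × MRP = 4.9% + 1.5058 × 4.7% = 11.98%

11.98%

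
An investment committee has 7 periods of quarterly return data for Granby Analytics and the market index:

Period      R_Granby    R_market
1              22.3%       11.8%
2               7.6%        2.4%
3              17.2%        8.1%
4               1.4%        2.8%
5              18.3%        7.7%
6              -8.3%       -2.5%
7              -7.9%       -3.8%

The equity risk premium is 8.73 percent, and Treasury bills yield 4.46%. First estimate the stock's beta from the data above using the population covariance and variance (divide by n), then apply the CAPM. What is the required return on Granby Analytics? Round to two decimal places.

23.18%

Mean R_i = (22.3 + 7.6 + 17.2 + 1.4 + 18.3 − 8.3 − 7.9) / 7 = 7.2286%
Mean R_m = (11.8 + 2.4 + 8.1 + 2.8 + 7.7 − 2.5 − 3.8) / 7 = 3.7857%
Σ(R_i − R̄_i)(R_m − R̄_m) = 424.7429  ⇒  Cov = 424.7429 / 7 = 60.6776
Σ(R_m − R̄_m)² = 198.1086  ⇒  Var(R_m) = 198.1086 / 7 = 28.3012
β = Cov / Var(R_m) = 60.6776 / 28.3012 = 2.1440
E(R) = R_f + β × MRP = 4.46% + 2.1440 × 8.73% = 23.18%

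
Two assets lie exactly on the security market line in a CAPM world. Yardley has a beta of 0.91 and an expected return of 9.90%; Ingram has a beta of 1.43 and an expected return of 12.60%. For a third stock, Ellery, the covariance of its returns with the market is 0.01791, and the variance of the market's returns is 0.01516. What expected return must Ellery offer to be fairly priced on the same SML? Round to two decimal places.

11.31%

MRP = (12.60% − 9.90%) / (1.43 − 0.91) = 5.1923%
R_f = 9.90% − 0.91 × 5.1923% = 5.1750%
β_Ellery = Cov / Var(R_m) = 0.01791 / 0.01516 = 1.1814
E(R_Ellery) = R_f + β × MRP = 5.1750% + 1.1814 × 5.1923% = 11.31%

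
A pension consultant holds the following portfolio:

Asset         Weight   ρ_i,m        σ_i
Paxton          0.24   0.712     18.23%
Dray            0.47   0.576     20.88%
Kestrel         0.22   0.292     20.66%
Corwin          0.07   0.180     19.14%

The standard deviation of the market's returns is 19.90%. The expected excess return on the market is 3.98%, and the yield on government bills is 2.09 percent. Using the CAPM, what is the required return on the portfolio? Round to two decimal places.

4.16%

β_Paxton = 0.712 × 18.23% / 19.90% = 0.6522
β_Dray = 0.576 × 20.88% / 19.90% = 0.6044
β_Kestrel = 0.292 × 20.66% / 19.90% = 0.3032
β_Corwin = 0.180 × 19.14% / 19.90% = 0.1731
β_P = Σ w_i β_i = 0.24×0.6522 + 0.47×0.6044 + 0.22×0.3032 + 0.07×0.1731 = 0.5194
E(R_P) = R_f + β_P × MRP = 2.09% + 0.5194 × 3.98% = 4.16%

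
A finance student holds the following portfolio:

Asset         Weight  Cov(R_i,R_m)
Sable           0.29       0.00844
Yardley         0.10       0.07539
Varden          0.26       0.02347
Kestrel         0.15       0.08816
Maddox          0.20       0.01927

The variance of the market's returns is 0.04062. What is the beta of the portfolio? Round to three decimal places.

0.817

β_Sable = 0.00844 / 0.04062 = 0.2078
β_Yardley = 0.07539 / 0.04062 = 1.8560
β_Varden = 0.02347 / 0.04062 = 0.5778
β_Kestrel = 0.08816 / 0.04062 = 2.1704
β_Maddox = 0.01927 / 0.04062 = 0.4744
β_P = Σ w_i β_i = 0.29×0.2078 + 0.10×1.8560 + 0.26×0.5778 + 0.15×2.1704 + 0.20×0.4744 = 0.8165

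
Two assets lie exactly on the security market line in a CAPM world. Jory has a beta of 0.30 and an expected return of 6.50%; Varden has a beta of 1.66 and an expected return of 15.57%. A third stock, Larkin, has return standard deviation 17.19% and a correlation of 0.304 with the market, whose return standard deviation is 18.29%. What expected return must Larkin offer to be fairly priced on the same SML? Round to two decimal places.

6.40%

MRP = (15.57% − 6.50%) / (1.66 − 0.30) = 6.6691%
R_f = 6.50% − 0.30 × 6.6691% = 4.4993%
β_Larkin = ρ·σ_i/σ_m = 0.304 × 17.19 / 18.29 = 0.2857
E(R_Larkin) = R_f + β × MRP = 4.4993% + 0.2857 × 6.6691% = 6.40%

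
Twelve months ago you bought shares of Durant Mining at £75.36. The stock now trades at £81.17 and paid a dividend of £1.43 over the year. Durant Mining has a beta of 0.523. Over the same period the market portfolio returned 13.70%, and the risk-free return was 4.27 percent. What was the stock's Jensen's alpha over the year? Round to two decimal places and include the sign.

+0.41%

Realised HPR = (P1 + D1 − P0) / P0 = (81.17 + 1.43 − 75.36) / 75.36 = 7.24 / 75.36 = 9.6072%
MRP = 13.70% − 4.27% = 9.43%
CAPM required = R_f + β·MRP = 4.27% + 0.523 × 9.43% = 9.20189%
α = realised − required = 9.6072% − 9.20189% = +0.41%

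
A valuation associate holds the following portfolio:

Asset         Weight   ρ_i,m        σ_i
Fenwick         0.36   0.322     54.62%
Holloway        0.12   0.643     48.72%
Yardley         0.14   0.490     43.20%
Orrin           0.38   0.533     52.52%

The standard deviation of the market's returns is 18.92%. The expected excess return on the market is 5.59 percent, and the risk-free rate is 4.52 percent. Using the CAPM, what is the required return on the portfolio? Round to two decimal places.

β_Fenwick = 0.322 × 54.62% / 18.92% = 0.9296
β_Holloway = 0.643 × 48.72% / 18.92% = 1.6558
β_Yardley = 0.490 × 43.20% / 18.92% = 1.1188
β_Orrin = 0.533 × 52.52% / 18.92% = 1.4796
β_P = Σ w_i β_i = 0.36×0.9296 + 0.12×1.6558 + 0.14×1.1188 + 0.38×1.4796 = 1.2522
E(R_P) = R_f + β_P × MRP = 4.52% + 1.2522 × 5.59% = 11.52%

11.52%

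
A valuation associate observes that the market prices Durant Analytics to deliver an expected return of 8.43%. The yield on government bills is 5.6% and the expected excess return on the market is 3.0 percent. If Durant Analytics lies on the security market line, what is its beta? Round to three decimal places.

0.943

β = (E(R) − R_f) / MRP = (8.43% − 5.6%) / 3.0% = 2.83% / 3.0% = 0.943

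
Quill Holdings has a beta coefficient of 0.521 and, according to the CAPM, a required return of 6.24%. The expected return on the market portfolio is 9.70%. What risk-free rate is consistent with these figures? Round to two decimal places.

E(R) = R_f + β(E(R_m) − R_f) = R_f(1 − β) + β·E(R_m)
6.24% = R_f × (1 − 0.521) + 0.521 × 9.70%
6.24% = R_f × 0.479 + 5.05370%
R_f = (6.24% − 5.05370%) / 0.479 = 2.48%

2.48%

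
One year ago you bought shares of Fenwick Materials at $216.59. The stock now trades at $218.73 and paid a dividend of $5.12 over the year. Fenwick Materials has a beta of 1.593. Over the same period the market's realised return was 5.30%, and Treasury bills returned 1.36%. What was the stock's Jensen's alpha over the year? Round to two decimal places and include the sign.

Realised HPR = (P1 + D1 − P0) / P0 = (218.73 + 5.12 − 216.59) / 216.59 = 7.26 / 216.59 = 3.3520%
MRP = 5.30% − 1.36% = 3.94%
CAPM required = R_f + β·MRP = 1.36% + 1.593 × 3.94% = 7.63642%
α = realised − required = 3.3520% − 7.63642% = -4.28%

-4.28%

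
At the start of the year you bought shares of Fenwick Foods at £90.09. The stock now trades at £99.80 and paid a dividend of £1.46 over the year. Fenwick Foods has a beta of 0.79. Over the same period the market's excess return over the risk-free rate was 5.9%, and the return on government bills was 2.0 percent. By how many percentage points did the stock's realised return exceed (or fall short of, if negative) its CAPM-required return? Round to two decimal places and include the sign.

+5.74%

Realised HPR = (P1 + D1 − P0) / P0 = (99.80 + 1.46 − 90.09) / 90.09 = 11.17 / 90.09 = 12.3987%
CAPM required = R_f + β·MRP = 2.0% + 0.79 × 5.9% = 6.6610%
α = realised − required = 12.3987% − 6.6610% = +5.74%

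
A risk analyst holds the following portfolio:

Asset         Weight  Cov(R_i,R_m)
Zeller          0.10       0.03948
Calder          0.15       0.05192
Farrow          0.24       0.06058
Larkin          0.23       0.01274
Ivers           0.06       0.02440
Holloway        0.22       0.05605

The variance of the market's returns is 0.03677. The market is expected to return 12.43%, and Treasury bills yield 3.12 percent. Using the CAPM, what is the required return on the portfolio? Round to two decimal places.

14.01%

β_Zeller = 0.03948 / 0.03677 = 1.0737
β_Calder = 0.05192 / 0.03677 = 1.4120
β_Farrow = 0.06058 / 0.03677 = 1.6475
β_Larkin = 0.01274 / 0.03677 = 0.3465
β_Ivers = 0.02440 / 0.03677 = 0.6636
β_Holloway = 0.05605 / 0.03677 = 1.5243
β_P = Σ w_i β_i = 0.10×1.0737 + 0.15×1.4120 + 0.24×1.6475 + 0.23×0.3465 + 0.06×0.6636 + 0.22×1.5243 = 1.1694
MRP = 12.43% − 3.12% = 9.31%
E(R_P) = R_f + β_P × MRP = 3.12% + 1.1694 × 9.31% = 14.01%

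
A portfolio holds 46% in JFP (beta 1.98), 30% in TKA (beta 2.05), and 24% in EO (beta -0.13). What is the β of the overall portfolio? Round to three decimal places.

1.495

β_P = Σ w_i β_i = 0.46×1.98 + 0.30×2.05 + 0.24×-0.13 = 1.4946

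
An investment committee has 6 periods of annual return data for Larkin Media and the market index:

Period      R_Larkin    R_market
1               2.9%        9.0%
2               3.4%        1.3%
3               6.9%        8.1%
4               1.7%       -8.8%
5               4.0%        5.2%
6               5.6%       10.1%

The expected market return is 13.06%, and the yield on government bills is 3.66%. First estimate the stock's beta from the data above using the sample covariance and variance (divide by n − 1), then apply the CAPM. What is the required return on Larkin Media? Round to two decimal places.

5.42%

Mean R_i = (2.9 + 3.4 + 6.9 + 1.7 + 4.0 + 5.6) / 6 = 4.0833%
Mean R_m = (9.0 + 1.3 + 8.1 − 8.8 + 5.2 + 10.1) / 6 = 4.1500%
Σ(R_i − R̄_i)(R_m − R̄_m) = 47.1350  ⇒  Cov = 47.1350 / 5 = 9.4270
Σ(R_m − R̄_m)² = 251.4550  ⇒  Var(R_m) = 251.4550 / 5 = 50.2910
β = Cov / Var(R_m) = 9.4270 / 50.2910 = 0.1874
MRP = 13.06% − 3.66% = 9.40%
E(R) = R_f + β × MRP = 3.66% + 0.1874 × 9.40% = 5.42%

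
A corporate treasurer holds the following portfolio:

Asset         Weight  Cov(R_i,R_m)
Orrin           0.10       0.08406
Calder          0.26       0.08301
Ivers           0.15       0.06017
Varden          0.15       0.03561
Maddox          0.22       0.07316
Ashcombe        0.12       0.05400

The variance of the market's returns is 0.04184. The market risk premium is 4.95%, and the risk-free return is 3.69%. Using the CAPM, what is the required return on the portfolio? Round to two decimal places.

11.61%

β_Orrin = 0.08406 / 0.04184 = 2.0091
β_Calder = 0.08301 / 0.04184 = 1.9840
β_Ivers = 0.06017 / 0.04184 = 1.4381
β_Varden = 0.03561 / 0.04184 = 0.8511
β_Maddox = 0.07316 / 0.04184 = 1.7486
β_Ashcombe = 0.05400 / 0.04184 = 1.2906
β_P = Σ w_i β_i = 0.10×2.0091 + 0.26×1.9840 + 0.15×1.4381 + 0.15×0.8511 + 0.22×1.7486 + 0.12×1.2906 = 1.5997
E(R_P) = R_f + β_P × MRP = 3.69% + 1.5997 × 4.95% = 11.61%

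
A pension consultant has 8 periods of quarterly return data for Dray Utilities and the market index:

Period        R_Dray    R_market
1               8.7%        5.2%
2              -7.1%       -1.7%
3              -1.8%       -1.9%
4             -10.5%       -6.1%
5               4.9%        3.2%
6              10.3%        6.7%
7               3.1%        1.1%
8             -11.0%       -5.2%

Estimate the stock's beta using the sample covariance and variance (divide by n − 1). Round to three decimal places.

1.758

Mean R_i = (8.7 − 7.1 − 1.8 − 10.5 + 4.9 + 10.3 + 3.1 − 11.0) / 8 = -0.4250%
Mean R_m = (5.2 − 1.7 − 1.9 − 6.1 + 3.2 + 6.7 + 1.1 − 5.2) / 8 = 0.1625%
Σ(R_i − R̄_i)(R_m − R̄_m) = 270.6325  ⇒  Cov = 270.6325 / 7 = 38.6618
Σ(R_m − R̄_m)² = 153.9188  ⇒  Var(R_m) = 153.9188 / 7 = 21.9884
β = Cov / Var(R_m) = 38.6618 / 21.9884 = 1.7583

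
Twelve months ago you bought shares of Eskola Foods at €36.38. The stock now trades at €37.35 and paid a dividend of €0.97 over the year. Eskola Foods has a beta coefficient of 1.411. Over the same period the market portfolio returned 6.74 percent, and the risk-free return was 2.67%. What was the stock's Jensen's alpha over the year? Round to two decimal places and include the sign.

Realised HPR = (P1 + D1 − P0) / P0 = (37.35 + 0.97 − 36.38) / 36.38 = 1.94 / 36.38 = 5.3326%
MRP = 6.74% − 2.67% = 4.07%
CAPM required = R_f + β·MRP = 2.67% + 1.411 × 4.07% = 8.41277%
α = realised − required = 5.3326% − 8.41277% = -3.08%

-3.08%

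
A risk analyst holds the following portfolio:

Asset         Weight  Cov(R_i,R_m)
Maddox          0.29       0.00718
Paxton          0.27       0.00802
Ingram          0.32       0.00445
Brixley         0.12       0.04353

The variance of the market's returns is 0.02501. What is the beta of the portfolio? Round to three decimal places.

β_Maddox = 0.00718 / 0.02501 = 0.2871
β_Paxton = 0.00802 / 0.02501 = 0.3207
β_Ingram = 0.00445 / 0.02501 = 0.1779
β_Brixley = 0.04353 / 0.02501 = 1.7405
β_P = Σ w_i β_i = 0.29×0.2871 + 0.27×0.3207 + 0.32×0.1779 + 0.12×1.7405 = 0.4356

0.436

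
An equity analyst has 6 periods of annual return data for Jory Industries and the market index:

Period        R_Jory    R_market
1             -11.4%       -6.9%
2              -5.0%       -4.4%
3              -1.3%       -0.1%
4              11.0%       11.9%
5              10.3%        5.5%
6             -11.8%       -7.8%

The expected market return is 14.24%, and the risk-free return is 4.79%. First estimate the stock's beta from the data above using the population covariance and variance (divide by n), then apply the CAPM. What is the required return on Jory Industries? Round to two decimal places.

Mean R_i = (-11.4 − 5.0 − 1.3 + 11.0 + 10.3 − 11.8) / 6 = -1.3667%
Mean R_m = (-6.9 − 4.4 − 0.1 + 11.9 + 5.5 − 7.8) / 6 = -0.3000%
Σ(R_i − R̄_i)(R_m − R̄_m) = 377.9200  ⇒  Cov = 377.9200 / 6 = 62.9867
Σ(R_m − R̄_m)² = 299.1400  ⇒  Var(R_m) = 299.1400 / 6 = 49.8567
β = Cov / Var(R_m) = 62.9867 / 49.8567 = 1.2634
MRP = 14.24% − 4.79% = 9.45%
E(R) = R_f + β × MRP = 4.79% + 1.2634 × 9.45% = 16.73%

16.73%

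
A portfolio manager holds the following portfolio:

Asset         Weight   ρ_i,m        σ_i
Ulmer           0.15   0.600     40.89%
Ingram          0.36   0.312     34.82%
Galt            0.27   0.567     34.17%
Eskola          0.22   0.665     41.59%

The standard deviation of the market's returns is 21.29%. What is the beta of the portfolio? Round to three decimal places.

β_Ulmer = 0.600 × 40.89% / 21.29% = 1.1524
β_Ingram = 0.312 × 34.82% / 21.29% = 0.5103
β_Galt = 0.567 × 34.17% / 21.29% = 0.9100
β_Eskola = 0.665 × 41.59% / 21.29% = 1.2991
β_P = Σ w_i β_i = 0.15×1.1524 + 0.36×0.5103 + 0.27×0.9100 + 0.22×1.2991 = 0.8881

0.888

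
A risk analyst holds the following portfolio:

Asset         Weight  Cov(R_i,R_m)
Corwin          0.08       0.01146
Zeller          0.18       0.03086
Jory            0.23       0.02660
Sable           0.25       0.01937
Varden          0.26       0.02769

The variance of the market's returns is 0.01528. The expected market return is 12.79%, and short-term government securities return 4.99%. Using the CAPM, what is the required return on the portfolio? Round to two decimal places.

17.56%

β_Corwin = 0.01146 / 0.01528 = 0.7500
β_Zeller = 0.03086 / 0.01528 = 2.0196
β_Jory = 0.02660 / 0.01528 = 1.7408
β_Sable = 0.01937 / 0.01528 = 1.2677
β_Varden = 0.02769 / 0.01528 = 1.8122
β_P = Σ w_i β_i = 0.08×0.7500 + 0.18×2.0196 + 0.23×1.7408 + 0.25×1.2677 + 0.26×1.8122 = 1.6120
MRP = 12.79% − 4.99% = 7.80%
E(R_P) = R_f + β_P × MRP = 4.99% + 1.6120 × 7.80% = 17.56%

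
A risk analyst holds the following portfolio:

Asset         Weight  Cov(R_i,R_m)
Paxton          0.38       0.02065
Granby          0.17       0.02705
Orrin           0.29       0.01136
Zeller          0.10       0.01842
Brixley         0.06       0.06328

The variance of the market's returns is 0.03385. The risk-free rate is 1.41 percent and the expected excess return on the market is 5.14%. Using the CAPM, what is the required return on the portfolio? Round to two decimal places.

4.66%

β_Paxton = 0.02065 / 0.03385 = 0.6100
β_Granby = 0.02705 / 0.03385 = 0.7991
β_Orrin = 0.01136 / 0.03385 = 0.3356
β_Zeller = 0.01842 / 0.03385 = 0.5442
β_Brixley = 0.06328 / 0.03385 = 1.8694
β_P = Σ w_i β_i = 0.38×0.6100 + 0.17×0.7991 + 0.29×0.3356 + 0.10×0.5442 + 0.06×1.8694 = 0.6316
E(R_P) = R_f + β_P × MRP = 1.41% + 0.6316 × 5.14% = 4.66%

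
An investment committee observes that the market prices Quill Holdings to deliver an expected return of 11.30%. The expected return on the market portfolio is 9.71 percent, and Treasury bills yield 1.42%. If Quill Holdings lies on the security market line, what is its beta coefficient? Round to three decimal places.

MRP = 9.71% − 1.42% = 8.29%
β = (E(R) − R_f) / MRP = (11.30% − 1.42%) / 8.29% = 9.88% / 8.29% = 1.192

1.192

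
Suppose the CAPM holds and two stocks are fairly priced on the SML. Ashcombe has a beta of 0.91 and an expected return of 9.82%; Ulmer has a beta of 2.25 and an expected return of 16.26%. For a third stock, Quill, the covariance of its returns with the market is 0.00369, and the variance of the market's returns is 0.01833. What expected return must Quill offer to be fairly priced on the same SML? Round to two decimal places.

6.41%

MRP = (16.26% − 9.82%) / (2.25 − 0.91) = 4.8060%
R_f = 9.82% − 0.91 × 4.8060% = 5.4465%
β_Quill = Cov / Var(R_m) = 0.00369 / 0.01833 = 0.2013
E(R_Quill) = R_f + β × MRP = 5.4465% + 0.2013 × 4.8060% = 6.41%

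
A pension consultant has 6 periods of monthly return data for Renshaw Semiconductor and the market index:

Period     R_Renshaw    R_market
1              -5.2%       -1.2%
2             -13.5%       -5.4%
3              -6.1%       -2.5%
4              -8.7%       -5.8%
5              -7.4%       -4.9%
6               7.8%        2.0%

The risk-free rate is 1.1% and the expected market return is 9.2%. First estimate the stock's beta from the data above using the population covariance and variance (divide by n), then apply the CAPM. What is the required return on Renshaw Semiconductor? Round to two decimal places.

Mean R_i = (-5.2 − 13.5 − 6.1 − 8.7 − 7.4 + 7.8) / 6 = -5.5167%
Mean R_m = (-1.2 − 5.4 − 2.5 − 5.8 − 4.9 + 2.0) / 6 = -2.9667%
Σ(R_i − R̄_i)(R_m − R̄_m) = 98.5133  ⇒  Cov = 98.5133 / 6 = 16.4189
Σ(R_m − R̄_m)² = 45.6933  ⇒  Var(R_m) = 45.6933 / 6 = 7.6156
β = Cov / Var(R_m) = 16.4189 / 7.6156 = 2.1560
MRP = 9.2% − 1.1% = 8.10%
E(R) = R_f + β × MRP = 1.1% + 2.1560 × 8.1% = 18.56%

18.56%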